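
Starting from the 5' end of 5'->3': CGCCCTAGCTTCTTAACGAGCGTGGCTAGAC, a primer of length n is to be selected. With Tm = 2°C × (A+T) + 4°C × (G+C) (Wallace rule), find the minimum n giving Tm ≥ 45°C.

n = 15

First 14 bases: CGCCCTAGCTTCTT → Tm = 44°C (< 45°C)
First 15 bases: CGCCCTAGCTTCTTA → Tm = 46°C (≥ 45°C)
Each additional base adds 2°C (A/T) or 4°C (G/C), so Tm is non-decreasing in n; n = 15 is the first length to reach 45°C.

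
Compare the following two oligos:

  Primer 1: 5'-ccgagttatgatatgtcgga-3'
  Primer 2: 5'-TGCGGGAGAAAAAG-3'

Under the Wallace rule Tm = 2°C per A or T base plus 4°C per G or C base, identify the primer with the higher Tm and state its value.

Primer 1: A+T=11, G+C=9 → Tm = 2(11)+4(9) = 58°C
Primer 2: A+T=7, G+C=7 → Tm = 2(7)+4(7) = 42°C
58°C vs 42°C → primer 1 is higher.

Primer 1, 58°C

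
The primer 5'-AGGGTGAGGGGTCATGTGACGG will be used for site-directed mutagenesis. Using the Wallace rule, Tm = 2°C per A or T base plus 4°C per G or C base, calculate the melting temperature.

T=4, A=4, G=12, C=2
AT pairs contribute 8, GC pairs contribute 14.
Tm = 4·14 + 2·8 = 56 + 16 = 72°C

72°C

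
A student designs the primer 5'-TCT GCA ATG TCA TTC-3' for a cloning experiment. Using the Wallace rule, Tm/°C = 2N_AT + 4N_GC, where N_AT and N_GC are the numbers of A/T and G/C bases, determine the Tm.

A=3, T=6, G=2, C=4
AT pairs contribute 9, GC pairs contribute 6.
Tm = 2(9) + 4(6) = 18 + 24 = 42°C

42°C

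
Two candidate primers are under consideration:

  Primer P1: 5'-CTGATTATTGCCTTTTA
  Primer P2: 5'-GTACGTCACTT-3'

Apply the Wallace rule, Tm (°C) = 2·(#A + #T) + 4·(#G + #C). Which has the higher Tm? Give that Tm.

Primer P1, 44°C

Primer P1: A+T=12, G+C=5 → Tm = 2(12)+4(5) = 44°C
Primer P2: A+T=6, G+C=5 → Tm = 2(6)+4(5) = 32°C
44°C vs 32°C → primer P1 is higher.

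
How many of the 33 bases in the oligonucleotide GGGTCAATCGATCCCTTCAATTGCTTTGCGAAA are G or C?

15

T=10, G=7, C=8, A=8
Total G or C: 7 + 8 = 15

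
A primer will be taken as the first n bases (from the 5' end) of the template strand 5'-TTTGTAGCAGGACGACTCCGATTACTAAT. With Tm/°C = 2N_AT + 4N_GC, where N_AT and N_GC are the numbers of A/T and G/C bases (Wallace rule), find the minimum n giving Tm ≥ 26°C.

First 9 bases: TTTGTAGCA → Tm = 24°C (< 26°C)
First 10 bases: TTTGTAGCAG → Tm = 28°C (≥ 26°C)
Each additional base adds 2°C (A/T) or 4°C (G/C), so Tm is non-decreasing in n; n = 10 is the first length to reach 26°C.

n = 10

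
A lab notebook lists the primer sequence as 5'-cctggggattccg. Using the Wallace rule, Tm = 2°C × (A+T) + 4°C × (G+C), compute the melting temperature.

44°C

Scanning the sequence gives T=3, G=5, C=4, A=1.
AT pairs contribute 4, GC pairs contribute 9.
Tm = 2×4 + 4×9 = 44°C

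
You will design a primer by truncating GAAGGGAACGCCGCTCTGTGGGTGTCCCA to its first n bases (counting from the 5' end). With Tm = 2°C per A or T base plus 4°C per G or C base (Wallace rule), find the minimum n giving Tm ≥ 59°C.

n = 18

First 17 bases: GAAGGGAACGCCGCTCT → Tm = 56°C (< 59°C)
First 18 bases: GAAGGGAACGCCGCTCTG → Tm = 60°C (≥ 59°C)
Each additional base adds 2°C (A/T) or 4°C (G/C), so Tm is non-decreasing in n; n = 18 is the first length to reach 59°C.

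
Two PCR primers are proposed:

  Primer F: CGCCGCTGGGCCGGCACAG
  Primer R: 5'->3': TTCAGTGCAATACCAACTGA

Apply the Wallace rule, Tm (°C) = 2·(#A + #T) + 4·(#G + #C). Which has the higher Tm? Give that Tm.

Primer F: A+T=3, G+C=16 → Tm = 2(3)+4(16) = 70°C
Primer R: A+T=12, G+C=8 → Tm = 2(12)+4(8) = 56°C
70°C vs 56°C → primer F is higher.

Primer F, 70°C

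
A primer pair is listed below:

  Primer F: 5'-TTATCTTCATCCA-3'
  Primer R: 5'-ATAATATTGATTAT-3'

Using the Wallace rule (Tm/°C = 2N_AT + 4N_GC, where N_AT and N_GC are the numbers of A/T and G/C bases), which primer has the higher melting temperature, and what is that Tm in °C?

Primer F: A+T=9, G+C=4 → Tm = 2(9)+4(4) = 34°C
Primer R: A+T=13, G+C=1 → Tm = 2(13)+4(1) = 30°C
34°C vs 30°C → primer F is higher.

Primer F, 34°C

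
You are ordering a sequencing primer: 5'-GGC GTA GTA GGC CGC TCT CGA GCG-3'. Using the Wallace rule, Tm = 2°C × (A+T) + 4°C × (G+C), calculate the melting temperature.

82°C

C=7, T=4, G=10, A=3
AT pairs contribute 7, GC pairs contribute 17.
Tm = 2(7) + 4(17) = 14 + 68 = 82°C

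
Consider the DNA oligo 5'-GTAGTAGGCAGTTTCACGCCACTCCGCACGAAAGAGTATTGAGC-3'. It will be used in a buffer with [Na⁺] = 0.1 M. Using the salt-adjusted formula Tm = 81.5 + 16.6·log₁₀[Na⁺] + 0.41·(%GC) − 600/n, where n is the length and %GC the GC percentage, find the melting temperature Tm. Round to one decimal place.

72.7°C

Length n = 44. Scanning the sequence gives C=11, G=12, T=9, A=12.
G+C = 23, so %GC = 23/44 × 100 = 52.273%
Salt term: 16.6 × (-1) = -16.6
GC term: 0.41 × 52.273 = 21.432; length term: −600/44 = −13.636
Tm = 81.5 + (-16.6) + 21.432 − 13.636 = 72.696 → 72.7°C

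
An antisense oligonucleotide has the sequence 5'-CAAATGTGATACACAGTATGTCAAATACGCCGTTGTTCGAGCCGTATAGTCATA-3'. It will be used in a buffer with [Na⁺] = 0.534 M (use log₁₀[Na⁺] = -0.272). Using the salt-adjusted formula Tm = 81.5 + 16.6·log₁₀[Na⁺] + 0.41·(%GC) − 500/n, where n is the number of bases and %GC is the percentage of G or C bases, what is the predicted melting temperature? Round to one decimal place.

Length n = 54. T=15, C=11, A=17, G=11
G+C = 22, so %GC = 22/54 × 100 = 40.741%
Salt term: 16.6 × (-0.272) = -4.515
GC term: 0.41 × 40.741 = 16.704; length term: −500/54 = −9.259
Tm = 81.5 + (-4.515) + 16.704 − 9.259 = 84.43 → 84.4°C

84.4°C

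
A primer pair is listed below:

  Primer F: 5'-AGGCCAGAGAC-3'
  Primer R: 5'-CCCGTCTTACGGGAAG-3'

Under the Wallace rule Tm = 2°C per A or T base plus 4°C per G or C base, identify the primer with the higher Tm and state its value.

Primer F: A+T=4, G+C=7 → Tm = 2(4)+4(7) = 36°C
Primer R: A+T=6, G+C=10 → Tm = 2(6)+4(10) = 52°C
36°C vs 52°C → primer R is higher.

Primer R, 52°C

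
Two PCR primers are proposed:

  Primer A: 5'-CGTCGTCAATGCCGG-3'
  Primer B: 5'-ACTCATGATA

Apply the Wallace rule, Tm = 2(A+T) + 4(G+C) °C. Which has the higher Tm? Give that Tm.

Primer A: A+T=5, G+C=10 → Tm = 2(5)+4(10) = 50°C
Primer B: A+T=7, G+C=3 → Tm = 2(7)+4(3) = 26°C
50°C vs 26°C → primer A is higher.

Primer A, 50°C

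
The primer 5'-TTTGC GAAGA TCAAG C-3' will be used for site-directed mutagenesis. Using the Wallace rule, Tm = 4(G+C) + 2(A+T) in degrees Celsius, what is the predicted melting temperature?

46°C

T=4, G=4, A=5, C=3
So N_AT = 9 and N_GC = 7.
Tm = 2(9) + 4(7) = 18 + 28 = 46°C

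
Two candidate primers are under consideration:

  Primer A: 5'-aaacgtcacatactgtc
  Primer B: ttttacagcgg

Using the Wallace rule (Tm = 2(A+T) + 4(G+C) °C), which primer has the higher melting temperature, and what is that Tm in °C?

Primer A: A+T=10, G+C=7 → Tm = 2(10)+4(7) = 48°C
Primer B: A+T=6, G+C=5 → Tm = 2(6)+4(5) = 32°C
48°C vs 32°C → primer A is higher.

Primer A, 48°C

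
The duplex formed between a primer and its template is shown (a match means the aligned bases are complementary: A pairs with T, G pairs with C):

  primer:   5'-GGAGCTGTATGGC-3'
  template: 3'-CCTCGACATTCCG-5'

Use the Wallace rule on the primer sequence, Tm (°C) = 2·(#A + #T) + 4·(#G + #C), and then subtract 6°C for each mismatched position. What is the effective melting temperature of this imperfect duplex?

36°C

Primer base counts: A=2, T=3, G=6, C=2 → A+T=5, G+C=8
Perfect-match Tm = 2(5) + 4(8) = 10 + 32 = 42°C
Mismatches (positions where the bases are not complementary): 1 (at position 10)
Effective Tm = 42 − 1×6 = 42 − 6 = 36°C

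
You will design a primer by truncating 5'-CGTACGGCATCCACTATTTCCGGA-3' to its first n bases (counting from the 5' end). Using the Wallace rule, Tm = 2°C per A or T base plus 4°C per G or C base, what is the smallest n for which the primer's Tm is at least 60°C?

First 19 bases: CGTACGGCATCCACTATTT → Tm = 56°C (< 60°C)
First 20 bases: CGTACGGCATCCACTATTTC → Tm = 60°C (≥ 60°C)
Since every base adds ≥2°C, Tm only increases with n, so the threshold is first crossed at n = 20.

n = 20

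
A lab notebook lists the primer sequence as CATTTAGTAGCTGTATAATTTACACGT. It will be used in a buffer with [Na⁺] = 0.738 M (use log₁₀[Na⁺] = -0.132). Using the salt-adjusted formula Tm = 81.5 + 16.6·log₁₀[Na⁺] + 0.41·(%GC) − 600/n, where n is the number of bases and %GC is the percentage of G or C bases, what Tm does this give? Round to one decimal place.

69.2°C

Length n = 27. G=4, C=4, T=11, A=8
G+C = 8, so %GC = 8/27 × 100 = 29.63%
Salt term: 16.6 × (-0.132) = -2.191
GC term: 0.41 × 29.63 = 12.148; length term: −600/27 = −22.222
Tm = 81.5 + (-2.191) + 12.148 − 22.222 = 69.235 → 69.2°C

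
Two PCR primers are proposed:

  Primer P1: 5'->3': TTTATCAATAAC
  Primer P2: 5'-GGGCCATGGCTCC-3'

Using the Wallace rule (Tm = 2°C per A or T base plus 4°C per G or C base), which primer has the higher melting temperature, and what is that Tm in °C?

Primer P1: A+T=10, G+C=2 → Tm = 2(10)+4(2) = 28°C
Primer P2: A+T=3, G+C=10 → Tm = 2(3)+4(10) = 46°C
28°C vs 46°C → primer P2 is higher.

Primer P2, 46°C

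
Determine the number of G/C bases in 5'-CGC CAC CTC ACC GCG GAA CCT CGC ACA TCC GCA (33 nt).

Counting bases: A=7, T=3, G=6, C=17
G+C = 6 + 17 = 23

23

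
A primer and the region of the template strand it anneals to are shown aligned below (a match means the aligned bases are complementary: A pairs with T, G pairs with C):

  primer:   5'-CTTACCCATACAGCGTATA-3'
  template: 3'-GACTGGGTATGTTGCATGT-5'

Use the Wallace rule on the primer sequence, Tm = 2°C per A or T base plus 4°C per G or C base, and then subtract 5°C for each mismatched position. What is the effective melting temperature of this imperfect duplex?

Primer base counts: A=6, T=5, G=2, C=6 → A+T=11, G+C=8
Perfect-match Tm = 2(11) + 4(8) = 22 + 32 = 54°C
Mismatches (positions where the bases are not complementary): 3 (at positions 3, 13, 18)
Effective Tm = 54 − 3×5 = 54 − 15 = 39°C

39°C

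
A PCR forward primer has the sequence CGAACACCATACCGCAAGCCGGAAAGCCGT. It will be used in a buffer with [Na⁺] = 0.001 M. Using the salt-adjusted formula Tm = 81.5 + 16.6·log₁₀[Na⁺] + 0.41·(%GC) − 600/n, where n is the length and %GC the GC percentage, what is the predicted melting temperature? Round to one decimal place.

36.3°C

Length n = 30. Counting bases: C=11, A=10, T=2, G=7
G+C = 18, so %GC = 18/30 × 100 = 60%
Salt term: 16.6 × (-3) = -49.8
GC term: 0.41 × 60 = 24.6; length term: −600/30 = −20
Tm = 81.5 + (-49.8) + 24.6 − 20 = 36.3 → 36.3°C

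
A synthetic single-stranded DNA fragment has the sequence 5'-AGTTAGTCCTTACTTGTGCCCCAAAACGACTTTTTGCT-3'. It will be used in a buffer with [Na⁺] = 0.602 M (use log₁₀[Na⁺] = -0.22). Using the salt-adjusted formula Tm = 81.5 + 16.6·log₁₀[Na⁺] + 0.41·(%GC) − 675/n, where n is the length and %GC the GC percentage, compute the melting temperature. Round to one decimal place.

Length n = 38. Base counts: G=6, A=8, T=14, C=10
G+C = 16, so %GC = 16/38 × 100 = 42.105%
Salt term: 16.6 × (-0.22) = -3.652
GC term: 0.41 × 42.105 = 17.263; length term: −675/38 = −17.763
Tm = 81.5 + (-3.652) + 17.263 − 17.763 = 77.348 → 77.3°C

77.3°C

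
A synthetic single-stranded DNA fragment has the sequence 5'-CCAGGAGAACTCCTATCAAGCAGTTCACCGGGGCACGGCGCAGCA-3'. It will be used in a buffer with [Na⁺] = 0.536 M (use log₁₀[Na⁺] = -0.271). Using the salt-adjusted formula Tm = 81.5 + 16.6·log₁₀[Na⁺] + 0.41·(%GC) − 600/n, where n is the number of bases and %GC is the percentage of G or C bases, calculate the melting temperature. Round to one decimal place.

Length n = 45. Scanning the sequence gives G=13, T=5, A=12, C=15.
G+C = 28, so %GC = 28/45 × 100 = 62.222%
Salt term: 16.6 × (-0.271) = -4.499
GC term: 0.41 × 62.222 = 25.511; length term: −600/45 = −13.333
Tm = 81.5 + (-4.499) + 25.511 − 13.333 = 89.179 → 89.2°C

89.2°C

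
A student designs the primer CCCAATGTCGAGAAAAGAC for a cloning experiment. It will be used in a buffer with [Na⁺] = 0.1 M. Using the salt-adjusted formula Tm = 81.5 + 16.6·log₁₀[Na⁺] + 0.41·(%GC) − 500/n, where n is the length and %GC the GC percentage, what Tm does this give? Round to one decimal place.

58.0°C

Length n = 19. C=5, A=8, G=4, T=2
G+C = 9, so %GC = 9/19 × 100 = 47.368%
Salt term: 16.6 × (-1) = -16.6
GC term: 0.41 × 47.368 = 19.421; length term: −500/19 = −26.316
Tm = 81.5 + (-16.6) + 19.421 − 26.316 = 58.005 → 58.0°C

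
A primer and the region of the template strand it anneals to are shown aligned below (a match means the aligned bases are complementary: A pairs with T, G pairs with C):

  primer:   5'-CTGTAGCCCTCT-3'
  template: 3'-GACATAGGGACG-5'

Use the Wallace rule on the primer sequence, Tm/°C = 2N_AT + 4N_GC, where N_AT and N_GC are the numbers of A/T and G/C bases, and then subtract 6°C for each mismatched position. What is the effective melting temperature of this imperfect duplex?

20°C

Primer base counts: A=1, T=4, G=2, C=5 → A+T=5, G+C=7
Perfect-match Tm = 2(5) + 4(7) = 10 + 28 = 38°C
Mismatches (positions where the bases are not complementary): 3 (at positions 6, 11, 12)
Effective Tm = 38 − 3×6 = 38 − 18 = 20°C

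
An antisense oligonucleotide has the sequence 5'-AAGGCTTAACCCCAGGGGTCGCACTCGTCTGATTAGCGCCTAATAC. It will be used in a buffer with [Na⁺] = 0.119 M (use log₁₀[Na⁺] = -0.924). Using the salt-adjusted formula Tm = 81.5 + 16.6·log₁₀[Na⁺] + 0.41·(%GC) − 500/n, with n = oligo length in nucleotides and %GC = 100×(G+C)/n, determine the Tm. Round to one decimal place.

Length n = 46. Scanning the sequence gives A=11, G=11, T=10, C=14.
G+C = 25, so %GC = 25/46 × 100 = 54.348%
Salt term: 16.6 × (-0.924) = -15.338
GC term: 0.41 × 54.348 = 22.283; length term: −500/46 = −10.87
Tm = 81.5 + (-15.338) + 22.283 − 10.87 = 77.575 → 77.6°C

77.6°C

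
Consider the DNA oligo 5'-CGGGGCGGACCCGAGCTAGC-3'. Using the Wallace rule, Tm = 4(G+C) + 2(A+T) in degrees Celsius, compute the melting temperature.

72°C

A=3, T=1, G=9, C=7
AT pairs contribute 4, GC pairs contribute 16.
Tm = 4·16 + 2·4 = 64 + 8 = 72°C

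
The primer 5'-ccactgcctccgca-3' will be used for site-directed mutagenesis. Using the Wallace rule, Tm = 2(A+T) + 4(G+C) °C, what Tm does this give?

A=2, T=2, C=8, G=2
So N_AT = 4 and N_GC = 10.
Tm = 4·10 + 2·4 = 40 + 8 = 48°C

48°C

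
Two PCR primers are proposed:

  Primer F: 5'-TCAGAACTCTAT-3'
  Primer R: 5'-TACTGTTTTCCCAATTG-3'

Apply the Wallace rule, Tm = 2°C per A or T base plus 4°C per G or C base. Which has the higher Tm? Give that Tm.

Primer R, 46°C

Primer F: A+T=8, G+C=4 → Tm = 2(8)+4(4) = 32°C
Primer R: A+T=11, G+C=6 → Tm = 2(11)+4(6) = 46°C
32°C vs 46°C → primer R is higher.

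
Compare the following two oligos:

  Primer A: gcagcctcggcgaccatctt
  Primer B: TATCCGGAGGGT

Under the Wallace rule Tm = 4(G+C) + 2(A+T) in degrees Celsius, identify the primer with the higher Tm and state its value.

Primer A: A+T=7, G+C=13 → Tm = 2(7)+4(13) = 66°C
Primer B: A+T=5, G+C=7 → Tm = 2(5)+4(7) = 38°C
66°C vs 38°C → primer A is higher.

Primer A, 66°C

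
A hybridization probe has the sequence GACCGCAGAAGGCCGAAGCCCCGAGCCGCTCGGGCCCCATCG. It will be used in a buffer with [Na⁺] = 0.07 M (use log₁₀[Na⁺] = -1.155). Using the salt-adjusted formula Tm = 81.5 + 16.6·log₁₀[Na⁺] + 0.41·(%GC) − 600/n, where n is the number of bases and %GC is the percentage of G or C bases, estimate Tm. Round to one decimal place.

79.3°C

Length n = 42. Counting bases: A=8, T=2, G=14, C=18
G+C = 32, so %GC = 32/42 × 100 = 76.19%
Salt term: 16.6 × (-1.155) = -19.173
GC term: 0.41 × 76.19 = 31.238; length term: −600/42 = −14.286
Tm = 81.5 + (-19.173) + 31.238 − 14.286 = 79.279 → 79.3°C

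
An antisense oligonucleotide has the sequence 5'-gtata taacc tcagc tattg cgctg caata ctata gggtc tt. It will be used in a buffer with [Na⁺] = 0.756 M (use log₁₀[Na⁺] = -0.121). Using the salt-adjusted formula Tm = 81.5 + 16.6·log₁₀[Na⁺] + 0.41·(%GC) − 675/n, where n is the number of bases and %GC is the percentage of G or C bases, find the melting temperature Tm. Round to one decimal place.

80.0°C

Length n = 42. Counting bases: T=14, A=11, C=9, G=8
G+C = 17, so %GC = 17/42 × 100 = 40.476%
Salt term: 16.6 × (-0.121) = -2.009
GC term: 0.41 × 40.476 = 16.595; length term: −675/42 = −16.071
Tm = 81.5 + (-2.009) + 16.595 − 16.071 = 80.015 → 80.0°C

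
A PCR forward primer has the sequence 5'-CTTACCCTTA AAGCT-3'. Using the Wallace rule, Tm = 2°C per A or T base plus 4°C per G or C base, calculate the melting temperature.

G=1, C=5, T=5, A=4
AT pairs contribute 9, GC pairs contribute 6.
Tm = 4·6 + 2·9 = 24 + 18 = 42°C

42°C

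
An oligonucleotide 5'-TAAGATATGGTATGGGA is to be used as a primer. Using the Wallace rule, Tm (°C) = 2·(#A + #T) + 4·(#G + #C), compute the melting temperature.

Scanning the sequence gives G=6, A=6, C=0, T=5.
A+T = 11, G+C = 6
Tm = 2×11 + 4×6 = 46°C

46°C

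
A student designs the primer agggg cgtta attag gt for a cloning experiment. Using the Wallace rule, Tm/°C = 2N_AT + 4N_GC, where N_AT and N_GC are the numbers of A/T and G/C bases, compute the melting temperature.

50°C

Scanning the sequence gives T=5, A=4, C=1, G=7.
A+T = 9, G+C = 8
Tm = 2×9 + 4×8 = 50°C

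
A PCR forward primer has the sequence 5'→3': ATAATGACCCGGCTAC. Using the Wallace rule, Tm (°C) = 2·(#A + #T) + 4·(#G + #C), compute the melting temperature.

48°C

Counting bases: A=5, G=3, T=3, C=5
So N_AT = 8 and N_GC = 8.
Tm = 4·8 + 2·8 = 32 + 16 = 48°C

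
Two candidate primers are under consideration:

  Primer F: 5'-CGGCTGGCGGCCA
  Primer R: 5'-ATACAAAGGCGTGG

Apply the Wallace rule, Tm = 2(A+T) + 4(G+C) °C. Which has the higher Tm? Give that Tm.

Primer F: A+T=2, G+C=11 → Tm = 2(2)+4(11) = 48°C
Primer R: A+T=7, G+C=7 → Tm = 2(7)+4(7) = 42°C
48°C vs 42°C → primer F is higher.

Primer F, 48°C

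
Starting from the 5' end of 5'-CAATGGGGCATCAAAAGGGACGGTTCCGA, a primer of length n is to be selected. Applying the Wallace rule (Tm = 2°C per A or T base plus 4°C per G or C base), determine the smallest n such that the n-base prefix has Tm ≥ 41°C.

First 13 bases: CAATGGGGCATCA → Tm = 40°C (< 41°C)
First 14 bases: CAATGGGGCATCAA → Tm = 42°C (≥ 41°C)
Since every base adds ≥2°C, Tm only increases with n, so the threshold is first crossed at n = 14.

n = 14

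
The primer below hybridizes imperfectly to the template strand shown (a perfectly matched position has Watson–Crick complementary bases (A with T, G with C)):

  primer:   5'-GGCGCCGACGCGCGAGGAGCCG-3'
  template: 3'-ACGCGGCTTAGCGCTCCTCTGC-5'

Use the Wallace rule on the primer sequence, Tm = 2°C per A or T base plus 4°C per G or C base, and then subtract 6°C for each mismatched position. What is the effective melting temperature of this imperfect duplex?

Primer base counts: A=3, T=0, G=11, C=8 → A+T=3, G+C=19
Perfect-match Tm = 2(3) + 4(19) = 6 + 76 = 82°C
Mismatches (positions where the bases are not complementary): 4 (at positions 1, 9, 10, 20)
Effective Tm = 82 − 4×6 = 82 − 24 = 58°C

58°C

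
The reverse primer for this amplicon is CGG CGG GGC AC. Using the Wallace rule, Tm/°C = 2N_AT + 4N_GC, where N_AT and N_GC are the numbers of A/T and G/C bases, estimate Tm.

42°C

Counting bases: C=4, T=0, G=6, A=1
So N_AT = 1 and N_GC = 10.
Tm = 2×1 + 4×10 = 42°C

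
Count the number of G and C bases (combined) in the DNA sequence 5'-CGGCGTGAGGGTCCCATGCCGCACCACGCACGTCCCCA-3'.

28

G=11, T=4, C=17, A=6
G+C = 11 + 17 = 28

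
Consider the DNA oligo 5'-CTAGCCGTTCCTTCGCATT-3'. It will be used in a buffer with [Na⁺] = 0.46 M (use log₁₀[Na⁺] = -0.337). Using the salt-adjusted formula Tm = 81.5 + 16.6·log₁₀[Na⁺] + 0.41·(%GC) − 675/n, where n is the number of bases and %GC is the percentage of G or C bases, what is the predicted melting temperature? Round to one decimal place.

62.0°C

Length n = 19. C=7, A=2, G=3, T=7
G+C = 10, so %GC = 10/19 × 100 = 52.632%
Salt term: 16.6 × (-0.337) = -5.594
GC term: 0.41 × 52.632 = 21.579; length term: −675/19 = −35.526
Tm = 81.5 + (-5.594) + 21.579 − 35.526 = 61.959 → 62.0°C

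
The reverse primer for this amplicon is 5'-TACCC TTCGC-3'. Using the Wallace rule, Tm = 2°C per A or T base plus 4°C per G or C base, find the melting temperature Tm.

T=3, C=5, A=1, G=1
AT pairs contribute 4, GC pairs contribute 6.
Tm = 2(4) + 4(6) = 8 + 24 = 32°C

32°C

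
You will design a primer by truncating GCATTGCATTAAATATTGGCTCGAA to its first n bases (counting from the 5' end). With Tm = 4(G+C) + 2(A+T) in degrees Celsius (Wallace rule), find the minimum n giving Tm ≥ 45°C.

n = 18

First 17 bases: GCATTGCATTAAATATT → Tm = 42°C (< 45°C)
First 18 bases: GCATTGCATTAAATATTG → Tm = 46°C (≥ 45°C)
Since every base adds ≥2°C, Tm only increases with n, so the threshold is first crossed at n = 18.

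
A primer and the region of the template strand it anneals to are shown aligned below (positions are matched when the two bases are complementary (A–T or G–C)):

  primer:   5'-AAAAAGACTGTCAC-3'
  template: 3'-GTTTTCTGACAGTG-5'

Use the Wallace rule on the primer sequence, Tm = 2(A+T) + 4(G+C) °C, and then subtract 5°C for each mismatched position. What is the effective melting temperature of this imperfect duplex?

Primer base counts: A=7, T=2, G=2, C=3 → A+T=9, G+C=5
Perfect-match Tm = 2(9) + 4(5) = 18 + 20 = 38°C
Mismatches (positions where the bases are not complementary): 1 (at position 1)
Effective Tm = 38 − 1×5 = 38 − 5 = 33°C

33°C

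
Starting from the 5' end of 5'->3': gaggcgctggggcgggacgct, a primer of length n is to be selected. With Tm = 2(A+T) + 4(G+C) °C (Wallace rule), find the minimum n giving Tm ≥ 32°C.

n = 9

First 8 bases: GAGGCGCT → Tm = 28°C (< 32°C)
First 9 bases: GAGGCGCTG → Tm = 32°C (≥ 32°C)
Since every base adds ≥2°C, Tm only increases with n, so the threshold is first crossed at n = 9.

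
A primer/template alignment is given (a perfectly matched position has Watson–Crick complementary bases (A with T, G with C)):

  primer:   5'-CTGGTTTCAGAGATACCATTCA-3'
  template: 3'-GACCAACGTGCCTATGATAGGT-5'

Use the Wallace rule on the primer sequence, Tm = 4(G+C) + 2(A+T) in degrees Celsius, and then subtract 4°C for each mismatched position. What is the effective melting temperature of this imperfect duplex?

42°C

Primer base counts: A=6, T=7, G=4, C=5 → A+T=13, G+C=9
Perfect-match Tm = 2(13) + 4(9) = 26 + 36 = 62°C
Mismatches (positions where the bases are not complementary): 5 (at positions 7, 10, 11, 17, 20)
Effective Tm = 62 − 5×4 = 62 − 20 = 42°C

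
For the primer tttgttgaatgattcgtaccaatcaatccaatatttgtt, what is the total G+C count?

11

Counting bases: C=6, A=11, G=5, T=17
Total G or C: 5 + 6 = 11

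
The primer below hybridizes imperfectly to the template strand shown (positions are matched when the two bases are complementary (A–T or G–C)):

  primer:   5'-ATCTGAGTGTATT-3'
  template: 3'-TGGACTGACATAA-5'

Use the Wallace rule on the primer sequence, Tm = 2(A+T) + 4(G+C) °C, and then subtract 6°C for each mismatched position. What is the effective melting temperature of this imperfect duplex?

22°C

Primer base counts: A=3, T=6, G=3, C=1 → A+T=9, G+C=4
Perfect-match Tm = 2(9) + 4(4) = 18 + 16 = 34°C
Mismatches (positions where the bases are not complementary): 2 (at positions 2, 7)
Effective Tm = 34 − 2×6 = 34 − 12 = 22°C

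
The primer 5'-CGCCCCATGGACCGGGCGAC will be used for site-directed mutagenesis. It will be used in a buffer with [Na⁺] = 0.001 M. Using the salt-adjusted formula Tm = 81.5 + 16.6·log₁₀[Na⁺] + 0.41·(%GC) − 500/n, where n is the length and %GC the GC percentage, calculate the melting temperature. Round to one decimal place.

Length n = 20. T=1, G=7, A=3, C=9
G+C = 16, so %GC = 16/20 × 100 = 80%
Salt term: 16.6 × (-3) = -49.8
GC term: 0.41 × 80 = 32.8; length term: −500/20 = −25
Tm = 81.5 + (-49.8) + 32.8 − 25 = 39.5 → 39.5°C

39.5°C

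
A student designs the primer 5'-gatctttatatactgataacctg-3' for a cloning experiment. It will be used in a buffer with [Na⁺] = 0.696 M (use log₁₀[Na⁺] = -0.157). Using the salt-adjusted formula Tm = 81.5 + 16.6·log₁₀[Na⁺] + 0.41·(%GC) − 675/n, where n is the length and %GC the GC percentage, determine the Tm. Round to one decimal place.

62.0°C

Length n = 23. G=3, A=7, C=4, T=9
G+C = 7, so %GC = 7/23 × 100 = 30.435%
Salt term: 16.6 × (-0.157) = -2.606
GC term: 0.41 × 30.435 = 12.478; length term: −675/23 = −29.348
Tm = 81.5 + (-2.606) + 12.478 − 29.348 = 62.024 → 62.0°C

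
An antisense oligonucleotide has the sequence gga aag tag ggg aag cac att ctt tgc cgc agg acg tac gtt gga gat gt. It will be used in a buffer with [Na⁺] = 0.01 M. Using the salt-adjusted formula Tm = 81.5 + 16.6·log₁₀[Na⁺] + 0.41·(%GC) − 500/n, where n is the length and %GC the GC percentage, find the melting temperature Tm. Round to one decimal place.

Length n = 50. Scanning the sequence gives T=11, C=8, A=13, G=18.
G+C = 26, so %GC = 26/50 × 100 = 52%
Salt term: 16.6 × (-2) = -33.2
GC term: 0.41 × 52 = 21.32; length term: −500/50 = −10
Tm = 81.5 + (-33.2) + 21.32 − 10 = 59.62 → 59.6°C

59.6°C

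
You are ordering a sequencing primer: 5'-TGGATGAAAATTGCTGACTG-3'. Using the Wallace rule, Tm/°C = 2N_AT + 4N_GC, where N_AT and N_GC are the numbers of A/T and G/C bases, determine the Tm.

Counting bases: C=2, G=6, T=6, A=6
AT pairs contribute 12, GC pairs contribute 8.
Tm = 2×12 + 4×8 = 56°C

56°C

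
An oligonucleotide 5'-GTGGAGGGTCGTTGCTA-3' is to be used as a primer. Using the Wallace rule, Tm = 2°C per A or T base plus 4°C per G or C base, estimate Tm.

Base counts: A=2, C=2, G=8, T=5
A+T = 7, G+C = 10
Tm = 2×7 + 4×10 = 54°C

54°C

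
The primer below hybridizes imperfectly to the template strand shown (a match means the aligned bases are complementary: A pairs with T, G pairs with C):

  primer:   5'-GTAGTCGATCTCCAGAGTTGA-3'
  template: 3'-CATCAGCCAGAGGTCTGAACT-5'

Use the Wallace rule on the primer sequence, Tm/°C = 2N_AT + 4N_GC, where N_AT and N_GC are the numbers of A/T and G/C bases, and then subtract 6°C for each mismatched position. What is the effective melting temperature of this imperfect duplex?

Primer base counts: A=5, T=6, G=6, C=4 → A+T=11, G+C=10
Perfect-match Tm = 2(11) + 4(10) = 22 + 40 = 62°C
Mismatches (positions where the bases are not complementary): 2 (at positions 8, 17)
Effective Tm = 62 − 2×6 = 62 − 12 = 50°C

50°C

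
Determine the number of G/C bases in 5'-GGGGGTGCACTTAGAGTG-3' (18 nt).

Scanning the sequence gives A=3, G=9, T=4, C=2.
G+C = 9 + 2 = 11

11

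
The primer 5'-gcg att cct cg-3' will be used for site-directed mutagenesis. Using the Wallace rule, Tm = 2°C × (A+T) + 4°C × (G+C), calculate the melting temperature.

Base counts: G=3, T=3, A=1, C=4
A+T = 4, G+C = 7
Tm = 4·7 + 2·4 = 28 + 8 = 36°C

36°C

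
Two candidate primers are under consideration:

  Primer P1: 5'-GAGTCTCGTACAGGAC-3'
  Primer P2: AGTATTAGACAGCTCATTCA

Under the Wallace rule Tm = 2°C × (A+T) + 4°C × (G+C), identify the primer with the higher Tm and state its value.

Primer P1: A+T=7, G+C=9 → Tm = 2(7)+4(9) = 50°C
Primer P2: A+T=13, G+C=7 → Tm = 2(13)+4(7) = 54°C
50°C vs 54°C → primer P2 is higher.

Primer P2, 54°C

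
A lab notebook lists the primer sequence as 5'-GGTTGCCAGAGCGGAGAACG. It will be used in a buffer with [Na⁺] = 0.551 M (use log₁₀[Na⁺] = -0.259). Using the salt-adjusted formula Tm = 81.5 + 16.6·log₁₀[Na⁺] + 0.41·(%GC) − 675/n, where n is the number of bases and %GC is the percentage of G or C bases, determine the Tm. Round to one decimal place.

70.1°C

Length n = 20. Base counts: G=9, A=5, T=2, C=4
G+C = 13, so %GC = 13/20 × 100 = 65%
Salt term: 16.6 × (-0.259) = -4.299
GC term: 0.41 × 65 = 26.65; length term: −675/20 = −33.75
Tm = 81.5 + (-4.299) + 26.65 − 33.75 = 70.101 → 70.1°C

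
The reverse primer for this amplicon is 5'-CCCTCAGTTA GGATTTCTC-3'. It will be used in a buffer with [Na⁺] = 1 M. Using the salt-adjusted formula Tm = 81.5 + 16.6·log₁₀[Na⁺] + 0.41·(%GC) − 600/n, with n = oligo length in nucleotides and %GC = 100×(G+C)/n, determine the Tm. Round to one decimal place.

69.3°C

Length n = 19. A=3, T=7, G=3, C=6
G+C = 9, so %GC = 9/19 × 100 = 47.368%
Salt term: 16.6 × (0) = 0
GC term: 0.41 × 47.368 = 19.421; length term: −600/19 = −31.579
Tm = 81.5 + (0) + 19.421 − 31.579 = 69.342 → 69.3°C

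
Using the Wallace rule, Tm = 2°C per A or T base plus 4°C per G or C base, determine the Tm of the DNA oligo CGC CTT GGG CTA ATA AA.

Counting bases: T=4, C=4, G=4, A=5
A+T = 9, G+C = 8
Tm = 4·8 + 2·9 = 32 + 18 = 50°C

50°C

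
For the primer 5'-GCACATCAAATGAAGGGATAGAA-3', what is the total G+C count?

Counting bases: C=3, T=3, A=11, G=6
Total G or C: 6 + 3 = 9

9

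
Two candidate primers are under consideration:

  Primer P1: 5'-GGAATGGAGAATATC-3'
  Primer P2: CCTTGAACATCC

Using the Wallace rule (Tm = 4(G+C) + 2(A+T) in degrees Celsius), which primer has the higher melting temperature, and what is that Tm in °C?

Primer P1: A+T=9, G+C=6 → Tm = 2(9)+4(6) = 42°C
Primer P2: A+T=6, G+C=6 → Tm = 2(6)+4(6) = 36°C
42°C vs 36°C → primer P1 is higher.

Primer P1, 42°C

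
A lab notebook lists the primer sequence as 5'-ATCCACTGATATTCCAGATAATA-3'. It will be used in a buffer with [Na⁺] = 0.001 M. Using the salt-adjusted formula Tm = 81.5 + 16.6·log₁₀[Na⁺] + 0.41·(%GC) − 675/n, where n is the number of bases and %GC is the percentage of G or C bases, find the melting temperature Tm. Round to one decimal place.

14.8°C

Length n = 23. Scanning the sequence gives C=5, A=9, G=2, T=7.
G+C = 7, so %GC = 7/23 × 100 = 30.435%
Salt term: 16.6 × (-3) = -49.8
GC term: 0.41 × 30.435 = 12.478; length term: −675/23 = −29.348
Tm = 81.5 + (-49.8) + 12.478 − 29.348 = 14.83 → 14.8°C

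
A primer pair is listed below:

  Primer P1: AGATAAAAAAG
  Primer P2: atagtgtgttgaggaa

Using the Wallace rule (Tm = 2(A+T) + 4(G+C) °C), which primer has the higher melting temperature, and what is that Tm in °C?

Primer P2, 44°C

Primer P1: A+T=9, G+C=2 → Tm = 2(9)+4(2) = 26°C
Primer P2: A+T=10, G+C=6 → Tm = 2(10)+4(6) = 44°C
26°C vs 44°C → primer P2 is higher.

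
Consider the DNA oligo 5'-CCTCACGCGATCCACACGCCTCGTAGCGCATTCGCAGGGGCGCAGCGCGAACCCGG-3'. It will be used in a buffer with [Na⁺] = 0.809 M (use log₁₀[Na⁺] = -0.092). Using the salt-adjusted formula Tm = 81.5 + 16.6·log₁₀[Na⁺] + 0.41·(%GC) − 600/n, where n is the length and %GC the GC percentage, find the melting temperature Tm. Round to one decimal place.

Length n = 56. Scanning the sequence gives T=6, A=10, C=23, G=17.
G+C = 40, so %GC = 40/56 × 100 = 71.429%
Salt term: 16.6 × (-0.092) = -1.527
GC term: 0.41 × 71.429 = 29.286; length term: −600/56 = −10.714
Tm = 81.5 + (-1.527) + 29.286 − 10.714 = 98.545 → 98.5°C

98.5°C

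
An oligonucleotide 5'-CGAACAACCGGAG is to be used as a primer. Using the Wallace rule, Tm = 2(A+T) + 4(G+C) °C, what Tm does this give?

Base counts: A=5, T=0, C=4, G=4
A+T = 5, G+C = 8
Tm = 2(5) + 4(8) = 10 + 32 = 42°C

42°C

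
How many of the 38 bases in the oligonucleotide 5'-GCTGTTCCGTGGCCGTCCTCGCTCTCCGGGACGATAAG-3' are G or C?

Scanning the sequence gives T=9, A=4, C=13, G=12.
Total G or C: 12 + 13 = 25

25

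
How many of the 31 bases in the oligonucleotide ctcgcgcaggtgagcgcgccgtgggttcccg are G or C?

24

Scanning the sequence gives T=5, C=11, A=2, G=13.
Total G or C: 13 + 11 = 24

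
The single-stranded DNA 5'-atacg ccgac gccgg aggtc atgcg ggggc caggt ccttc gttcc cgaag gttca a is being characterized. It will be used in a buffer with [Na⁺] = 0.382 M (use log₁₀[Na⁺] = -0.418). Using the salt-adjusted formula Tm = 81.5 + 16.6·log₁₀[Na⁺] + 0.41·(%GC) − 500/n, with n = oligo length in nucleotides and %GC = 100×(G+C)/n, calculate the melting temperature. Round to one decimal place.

Length n = 56. Counting bases: G=19, T=10, C=17, A=10
G+C = 36, so %GC = 36/56 × 100 = 64.286%
Salt term: 16.6 × (-0.418) = -6.939
GC term: 0.41 × 64.286 = 26.357; length term: −500/56 = −8.929
Tm = 81.5 + (-6.939) + 26.357 − 8.929 = 91.989 → 92.0°C

92.0°C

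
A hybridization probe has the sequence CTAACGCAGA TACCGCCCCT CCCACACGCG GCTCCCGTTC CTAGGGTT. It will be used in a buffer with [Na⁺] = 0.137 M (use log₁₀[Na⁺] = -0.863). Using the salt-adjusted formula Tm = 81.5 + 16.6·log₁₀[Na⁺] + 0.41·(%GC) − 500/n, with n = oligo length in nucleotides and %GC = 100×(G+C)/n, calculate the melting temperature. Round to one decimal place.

Length n = 48. A=8, C=21, G=10, T=9
G+C = 31, so %GC = 31/48 × 100 = 64.583%
Salt term: 16.6 × (-0.863) = -14.326
GC term: 0.41 × 64.583 = 26.479; length term: −500/48 = −10.417
Tm = 81.5 + (-14.326) + 26.479 − 10.417 = 83.236 → 83.2°C

83.2°C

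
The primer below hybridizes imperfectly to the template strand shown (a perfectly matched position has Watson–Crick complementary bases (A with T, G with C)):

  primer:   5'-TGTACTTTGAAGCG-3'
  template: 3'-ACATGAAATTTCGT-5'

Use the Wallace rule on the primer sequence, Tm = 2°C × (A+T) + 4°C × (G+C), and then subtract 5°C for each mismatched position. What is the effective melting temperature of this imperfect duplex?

Primer base counts: A=3, T=5, G=4, C=2 → A+T=8, G+C=6
Perfect-match Tm = 2(8) + 4(6) = 16 + 24 = 40°C
Mismatches (positions where the bases are not complementary): 2 (at positions 9, 14)
Effective Tm = 40 − 2×5 = 40 − 10 = 30°C

30°C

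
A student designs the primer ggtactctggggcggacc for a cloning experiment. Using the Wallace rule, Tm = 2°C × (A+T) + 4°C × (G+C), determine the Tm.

62°C

Counting bases: G=8, C=5, A=2, T=3
A+T = 5, G+C = 13
Tm = 2(5) + 4(13) = 10 + 52 = 62°C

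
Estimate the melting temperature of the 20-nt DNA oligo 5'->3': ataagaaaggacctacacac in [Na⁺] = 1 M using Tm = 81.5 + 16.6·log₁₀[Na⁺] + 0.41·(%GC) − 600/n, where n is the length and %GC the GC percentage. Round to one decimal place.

67.9°C

Length n = 20. C=5, G=3, A=10, T=2
G+C = 8, so %GC = 8/20 × 100 = 40%
Salt term: 16.6 × (0) = 0
GC term: 0.41 × 40 = 16.4; length term: −600/20 = −30
Tm = 81.5 + (0) + 16.4 − 30 = 67.9 → 67.9°C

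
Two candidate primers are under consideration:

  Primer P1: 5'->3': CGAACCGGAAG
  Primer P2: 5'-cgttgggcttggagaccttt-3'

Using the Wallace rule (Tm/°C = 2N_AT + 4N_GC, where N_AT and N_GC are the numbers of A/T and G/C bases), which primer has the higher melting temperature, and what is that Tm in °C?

Primer P1: A+T=4, G+C=7 → Tm = 2(4)+4(7) = 36°C
Primer P2: A+T=9, G+C=11 → Tm = 2(9)+4(11) = 62°C
36°C vs 62°C → primer P2 is higher.

Primer P2, 62°C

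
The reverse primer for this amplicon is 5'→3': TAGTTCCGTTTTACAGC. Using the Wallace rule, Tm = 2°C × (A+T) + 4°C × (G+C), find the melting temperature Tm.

48°C

Base counts: A=3, G=3, T=7, C=4
So N_AT = 10 and N_GC = 7.
Tm = 2(10) + 4(7) = 20 + 28 = 48°C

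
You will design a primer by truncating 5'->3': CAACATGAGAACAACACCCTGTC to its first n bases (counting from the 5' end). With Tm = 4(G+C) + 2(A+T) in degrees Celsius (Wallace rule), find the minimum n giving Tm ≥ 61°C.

First 20 bases: CAACATGAGAACAACACCCT → Tm = 58°C (< 61°C)
First 21 bases: CAACATGAGAACAACACCCTG → Tm = 62°C (≥ 61°C)
Each additional base adds 2°C (A/T) or 4°C (G/C), so Tm is non-decreasing in n; n = 21 is the first length to reach 61°C.

n = 21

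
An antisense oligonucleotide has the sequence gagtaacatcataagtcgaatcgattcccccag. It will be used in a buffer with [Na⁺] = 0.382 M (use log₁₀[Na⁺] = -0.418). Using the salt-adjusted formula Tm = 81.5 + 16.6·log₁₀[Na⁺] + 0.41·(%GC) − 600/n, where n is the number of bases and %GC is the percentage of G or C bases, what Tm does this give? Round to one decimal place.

75.0°C

Length n = 33. Base counts: C=9, A=11, T=7, G=6
G+C = 15, so %GC = 15/33 × 100 = 45.455%
Salt term: 16.6 × (-0.418) = -6.939
GC term: 0.41 × 45.455 = 18.637; length term: −600/33 = −18.182
Tm = 81.5 + (-6.939) + 18.637 − 18.182 = 75.016 → 75.0°C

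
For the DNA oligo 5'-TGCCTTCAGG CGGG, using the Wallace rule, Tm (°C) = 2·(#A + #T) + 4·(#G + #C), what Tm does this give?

G=6, T=3, A=1, C=4
AT pairs contribute 4, GC pairs contribute 10.
Tm = 2(4) + 4(10) = 8 + 40 = 48°C

48°C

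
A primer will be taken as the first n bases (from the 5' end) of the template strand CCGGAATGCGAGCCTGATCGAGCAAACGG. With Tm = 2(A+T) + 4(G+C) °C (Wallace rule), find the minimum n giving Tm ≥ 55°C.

First 16 bases: CCGGAATGCGAGCCTG → Tm = 54°C (< 55°C)
First 17 bases: CCGGAATGCGAGCCTGA → Tm = 56°C (≥ 55°C)
Since every base adds ≥2°C, Tm only increases with n, so the threshold is first crossed at n = 17.

n = 17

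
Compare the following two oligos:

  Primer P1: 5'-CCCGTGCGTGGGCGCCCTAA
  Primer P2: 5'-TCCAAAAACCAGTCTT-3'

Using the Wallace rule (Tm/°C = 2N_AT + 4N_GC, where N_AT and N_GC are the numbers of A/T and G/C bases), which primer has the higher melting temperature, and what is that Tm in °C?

Primer P1, 70°C

Primer P1: A+T=5, G+C=15 → Tm = 2(5)+4(15) = 70°C
Primer P2: A+T=10, G+C=6 → Tm = 2(10)+4(6) = 44°C
70°C vs 44°C → primer P1 is higher.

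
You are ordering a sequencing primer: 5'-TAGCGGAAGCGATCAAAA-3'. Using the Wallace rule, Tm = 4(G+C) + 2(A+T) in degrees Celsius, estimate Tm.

52°C

G=5, A=8, C=3, T=2
So N_AT = 10 and N_GC = 8.
Tm = 2×10 + 4×8 = 52°C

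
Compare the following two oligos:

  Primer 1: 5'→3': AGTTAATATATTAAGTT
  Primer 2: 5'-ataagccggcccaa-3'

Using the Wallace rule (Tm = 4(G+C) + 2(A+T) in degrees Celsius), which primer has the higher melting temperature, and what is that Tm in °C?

Primer 2, 44°C

Primer 1: A+T=15, G+C=2 → Tm = 2(15)+4(2) = 38°C
Primer 2: A+T=6, G+C=8 → Tm = 2(6)+4(8) = 44°C
38°C vs 44°C → primer 2 is higher.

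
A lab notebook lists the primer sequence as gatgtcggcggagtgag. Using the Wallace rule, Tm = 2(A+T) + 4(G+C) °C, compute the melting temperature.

56°C

Counting bases: A=3, G=9, C=2, T=3
AT pairs contribute 6, GC pairs contribute 11.
Tm = 4·11 + 2·6 = 44 + 12 = 56°C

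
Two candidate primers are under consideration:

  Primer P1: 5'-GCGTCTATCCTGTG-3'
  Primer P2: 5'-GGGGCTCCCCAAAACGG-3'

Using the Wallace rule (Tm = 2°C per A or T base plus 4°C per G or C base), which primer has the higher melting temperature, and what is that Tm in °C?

Primer P1: A+T=6, G+C=8 → Tm = 2(6)+4(8) = 44°C
Primer P2: A+T=5, G+C=12 → Tm = 2(5)+4(12) = 58°C
44°C vs 58°C → primer P2 is higher.

Primer P2, 58°C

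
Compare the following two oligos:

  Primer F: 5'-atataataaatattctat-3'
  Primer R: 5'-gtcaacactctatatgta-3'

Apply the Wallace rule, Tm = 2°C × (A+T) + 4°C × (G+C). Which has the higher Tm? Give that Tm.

Primer R, 48°C

Primer F: A+T=17, G+C=1 → Tm = 2(17)+4(1) = 38°C
Primer R: A+T=12, G+C=6 → Tm = 2(12)+4(6) = 48°C
38°C vs 48°C → primer R is higher.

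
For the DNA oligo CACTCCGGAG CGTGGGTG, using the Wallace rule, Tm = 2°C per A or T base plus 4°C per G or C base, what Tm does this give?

G=8, A=2, T=3, C=5
A+T = 5, G+C = 13
Tm = 2×5 + 4×13 = 62°C

62°C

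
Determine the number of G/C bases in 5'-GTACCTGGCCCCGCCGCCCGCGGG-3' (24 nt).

21

Scanning the sequence gives G=9, A=1, C=12, T=2.
G+C = 9 + 12 = 21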